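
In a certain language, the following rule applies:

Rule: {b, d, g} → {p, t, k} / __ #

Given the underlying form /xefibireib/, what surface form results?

xefibireip

/b/ is a voiced stop in word-final position, so it devoices to [p].
Surface form: [xefibireip].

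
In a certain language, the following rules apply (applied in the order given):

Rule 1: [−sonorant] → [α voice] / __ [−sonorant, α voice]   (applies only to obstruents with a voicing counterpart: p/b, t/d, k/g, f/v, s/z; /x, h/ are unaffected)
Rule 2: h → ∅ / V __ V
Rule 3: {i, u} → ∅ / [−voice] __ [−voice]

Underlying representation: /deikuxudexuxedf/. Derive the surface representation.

deikxudexxetf

Rule 1 (regressive voicing assimilation): /d/ precedes the voiceless obstruent /f/, so it devoices to [t] by assimilation. /deikuxudexuxedf/ → deikuxudexuxetf.
Rule 2 (intervocalic h-deletion): no segment meets the environment; /deikuxudexuxetf/ is unchanged.
Rule 3 (high vowel syncope): /u/ is a high vowel flanked by voiceless consonants /k/ and /x/, so it deletes. /u/ is a high vowel flanked by voiceless consonants /x/ and /x/, so it deletes. /deikuxudexuxetf/ → deikxudexxetf.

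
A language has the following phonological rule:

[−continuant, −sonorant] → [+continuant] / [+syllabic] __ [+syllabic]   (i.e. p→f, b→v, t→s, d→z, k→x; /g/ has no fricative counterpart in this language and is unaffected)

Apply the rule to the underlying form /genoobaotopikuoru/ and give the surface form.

genoovaosofixuoru

/b/ is a stop between vowels /o/ and /a/, so it spirantizes to the fricative [v].
/t/ is a stop between vowels /o/ and /o/, so it spirantizes to the fricative [s].
/p/ is a stop between vowels /o/ and /i/, so it spirantizes to the fricative [f].
/k/ is a stop between vowels /i/ and /u/, so it spirantizes to the fricative [x].
Surface form: [genoovaosofixuoru].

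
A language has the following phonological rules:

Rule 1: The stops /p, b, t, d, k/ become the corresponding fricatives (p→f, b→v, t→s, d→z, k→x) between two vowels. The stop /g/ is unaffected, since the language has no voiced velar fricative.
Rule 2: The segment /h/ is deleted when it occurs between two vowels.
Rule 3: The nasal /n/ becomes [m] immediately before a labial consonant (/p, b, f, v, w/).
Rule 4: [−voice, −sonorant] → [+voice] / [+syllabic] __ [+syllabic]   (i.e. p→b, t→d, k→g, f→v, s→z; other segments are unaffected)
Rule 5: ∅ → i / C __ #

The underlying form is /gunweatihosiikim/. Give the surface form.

gumweazioziiximi

Rule 1 (intervocalic spirantization): /t/ is a stop between vowels /a/ and /i/, so it spirantizes to the fricative [s]. /k/ is a stop between vowels /i/ and /i/, so it spirantizes to the fricative [x]. /gunweatihosiikim/ → gunweasihosiixim.
Rule 2 (intervocalic h-deletion): /h/ occurs between vowels /i/ and /o/, so it deletes. /gunweasihosiixim/ → gunweasiosiixim.
Rule 3 (nasal place assimilation): /n/ precedes the labial consonant /w/, so it assimilates in place to [m]. /gunweasiosiixim/ → gumweasiosiixim.
Rule 4 (intervocalic voicing): /s/ is a voiceless obstruent between vowels /a/ and /i/, so it voices to [z]. /s/ is a voiceless obstruent between vowels /o/ and /i/, so it voices to [z]. /gumweasiosiixim/ → gumweazioziixim.
Rule 5 (final i-epenthesis): the form ends in the consonant /m/, so [i] is inserted word-finally. /gumweazioziixim/ → gumweazioziiximi.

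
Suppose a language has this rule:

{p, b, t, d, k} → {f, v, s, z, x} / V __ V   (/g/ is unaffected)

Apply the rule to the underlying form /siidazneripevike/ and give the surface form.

/d/ is a stop between vowels /i/ and /a/, so it spirantizes to the fricative [z].
/p/ is a stop between vowels /i/ and /e/, so it spirantizes to the fricative [f].
/k/ is a stop between vowels /i/ and /e/, so it spirantizes to the fricative [x].
Surface form: [siizaznerifevixe].

siizaznerifevixe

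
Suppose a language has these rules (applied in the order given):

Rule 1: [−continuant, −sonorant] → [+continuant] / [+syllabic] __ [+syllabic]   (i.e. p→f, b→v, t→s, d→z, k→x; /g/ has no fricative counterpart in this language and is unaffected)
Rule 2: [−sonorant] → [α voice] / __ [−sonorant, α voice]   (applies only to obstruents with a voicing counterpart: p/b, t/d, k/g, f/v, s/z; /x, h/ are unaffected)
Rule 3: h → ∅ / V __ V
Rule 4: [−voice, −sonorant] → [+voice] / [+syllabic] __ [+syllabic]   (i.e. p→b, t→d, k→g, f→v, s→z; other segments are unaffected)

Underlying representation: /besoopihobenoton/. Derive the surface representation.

Rule 1 (intervocalic spirantization): /p/ is a stop between vowels /o/ and /i/, so it spirantizes to the fricative [f]. /b/ is a stop between vowels /o/ and /e/, so it spirantizes to the fricative [v]. /t/ is a stop between vowels /o/ and /o/, so it spirantizes to the fricative [s]. /besoopihobenoton/ → besoofihovenoson.
Rule 2 (regressive voicing assimilation): no segment meets the environment; /besoofihovenoson/ is unchanged.
Rule 3 (intervocalic h-deletion): /h/ occurs between vowels /i/ and /o/, so it deletes. /besoofihovenoson/ → besoofiovenoson.
Rule 4 (intervocalic voicing): /s/ is a voiceless obstruent between vowels /e/ and /o/, so it voices to [z]. /f/ is a voiceless obstruent between vowels /o/ and /i/, so it voices to [v]. /s/ is a voiceless obstruent between vowels /o/ and /o/, so it voices to [z]. /besoofiovenoson/ → bezooviovenozon.

bezooviovenozon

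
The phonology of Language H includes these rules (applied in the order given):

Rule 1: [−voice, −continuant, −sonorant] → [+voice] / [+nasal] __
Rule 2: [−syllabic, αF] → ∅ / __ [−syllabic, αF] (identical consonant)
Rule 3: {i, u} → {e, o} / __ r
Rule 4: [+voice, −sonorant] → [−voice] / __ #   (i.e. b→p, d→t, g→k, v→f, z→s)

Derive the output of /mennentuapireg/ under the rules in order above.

menenduaperek

Rule 1 (post-nasal voicing): /t/ is a voiceless stop immediately after the nasal /n/, so it voices to [d]. /mennentuapireg/ → mennenduapireg.
Rule 2 (degemination): /nn/ is a geminate; the first /n/ deletes. /mennenduapireg/ → menenduapireg.
Rule 3 (pre-rhotic lowering): /i/ is a high vowel immediately before /r/, so it lowers to [e]. /menenduapireg/ → menenduapereg.
Rule 4 (final devoicing): /g/ is a voiced obstruent in word-final position, so it devoices to [k]. /menenduapereg/ → menenduaperek.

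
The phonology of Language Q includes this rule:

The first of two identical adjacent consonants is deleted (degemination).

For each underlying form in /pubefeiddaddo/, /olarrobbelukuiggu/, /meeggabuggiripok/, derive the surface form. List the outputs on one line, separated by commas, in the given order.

pubefeidado, olarobelukuigu, meegabugiripok

/pubefeiddaddo/: /dd/ is a geminate; the first /d/ deletes. /dd/ is a geminate; the first /d/ deletes. → [pubefeidado].
/olarrobbelukuiggu/: /rr/ is a geminate; the first /r/ deletes. /bb/ is a geminate; the first /b/ deletes. /gg/ is a geminate; the first /g/ deletes. → [olarobelukuigu].
/meeggabuggiripok/: /gg/ is a geminate; the first /g/ deletes. /gg/ is a geminate; the first /g/ deletes. → [meegabugiripok].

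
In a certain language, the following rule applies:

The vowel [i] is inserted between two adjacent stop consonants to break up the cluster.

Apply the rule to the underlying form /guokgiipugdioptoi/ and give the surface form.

/k/ and /g/ form a stop–stop cluster, so [i] is inserted between them.
/g/ and /d/ form a stop–stop cluster, so [i] is inserted between them.
/p/ and /t/ form a stop–stop cluster, so [i] is inserted between them.
Surface form: [guokigiipugidiopitoi].

guokigiipugidiopitoi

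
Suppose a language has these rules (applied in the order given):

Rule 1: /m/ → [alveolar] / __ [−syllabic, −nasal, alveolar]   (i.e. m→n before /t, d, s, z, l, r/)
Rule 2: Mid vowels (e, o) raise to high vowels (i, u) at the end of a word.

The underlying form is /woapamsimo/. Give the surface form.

Rule 1 (nasal place assimilation): /m/ precedes the alveolar consonant /s/, so it assimilates in place to [n]. /woapamsimo/ → woapansimo.
Rule 2 (final vowel raising): /o/ is a mid vowel in word-final position, so it raises to [u]. /woapansimo/ → woapansimu.

woapansimu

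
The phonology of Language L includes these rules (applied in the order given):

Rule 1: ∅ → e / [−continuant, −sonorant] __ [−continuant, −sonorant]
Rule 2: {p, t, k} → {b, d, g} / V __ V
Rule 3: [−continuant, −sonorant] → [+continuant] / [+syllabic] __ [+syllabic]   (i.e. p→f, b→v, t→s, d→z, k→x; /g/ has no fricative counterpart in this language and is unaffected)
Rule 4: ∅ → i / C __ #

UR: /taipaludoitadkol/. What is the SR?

Rule 1 (stop-cluster e-epenthesis): /d/ and /k/ form a stop–stop cluster, so [e] is inserted between them. /taipaludoitadkol/ → taipaludoitadekol.
Rule 2 (intervocalic voicing): /p/ is a voiceless stop between vowels /i/ and /a/, so it voices to [b]. /t/ is a voiceless stop between vowels /i/ and /a/, so it voices to [d]. /k/ is a voiceless stop between vowels /e/ and /o/, so it voices to [g]. /taipaludoitadekol/ → taibaludoidadegol.
Rule 3 (intervocalic spirantization): /b/ is a stop between vowels /i/ and /a/, so it spirantizes to the fricative [v]. /d/ is a stop between vowels /u/ and /o/, so it spirantizes to the fricative [z]. /d/ is a stop between vowels /i/ and /a/, so it spirantizes to the fricative [z]. /d/ is a stop between vowels /a/ and /e/, so it spirantizes to the fricative [z]. /taibaludoidadegol/ → taivaluzoizazegol.
Rule 4 (final i-epenthesis): the form ends in the consonant /l/, so [i] is inserted word-finally. /taivaluzoizazegol/ → taivaluzoizazegoli.

taivaluzoizazegoli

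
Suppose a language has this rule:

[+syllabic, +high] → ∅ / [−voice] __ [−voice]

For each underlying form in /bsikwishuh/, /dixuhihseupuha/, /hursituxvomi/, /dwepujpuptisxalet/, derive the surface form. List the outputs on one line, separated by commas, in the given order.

bskwishh, dixhhseupha, hurstxvomi, dwepujpptsxalet

/bsikwishuh/: /i/ is a high vowel flanked by voiceless consonants /s/ and /k/, so it deletes. /u/ is a high vowel flanked by voiceless consonants /h/ and /h/, so it deletes. → [bskwishh].
/dixuhihseupuha/: /u/ is a high vowel flanked by voiceless consonants /x/ and /h/, so it deletes. /i/ is a high vowel flanked by voiceless consonants /h/ and /h/, so it deletes. /u/ is a high vowel flanked by voiceless consonants /p/ and /h/, so it deletes. → [dixhhseupha].
/hursituxvomi/: /i/ is a high vowel flanked by voiceless consonants /s/ and /t/, so it deletes. /u/ is a high vowel flanked by voiceless consonants /t/ and /x/, so it deletes. → [hurstxvomi].
/dwepujpuptisxalet/: /u/ is a high vowel flanked by voiceless consonants /p/ and /p/, so it deletes. /i/ is a high vowel flanked by voiceless consonants /t/ and /s/, so it deletes. → [dwepujpptsxalet].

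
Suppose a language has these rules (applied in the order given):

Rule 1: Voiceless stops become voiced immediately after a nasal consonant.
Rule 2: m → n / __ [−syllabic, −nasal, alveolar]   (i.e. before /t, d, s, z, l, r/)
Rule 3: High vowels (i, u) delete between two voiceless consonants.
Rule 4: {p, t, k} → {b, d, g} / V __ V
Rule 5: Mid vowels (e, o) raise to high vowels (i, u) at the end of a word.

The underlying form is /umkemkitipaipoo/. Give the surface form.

Rule 1 (post-nasal voicing): /k/ is a voiceless stop immediately after the nasal /m/, so it voices to [g]. /k/ is a voiceless stop immediately after the nasal /m/, so it voices to [g]. /umkemkitipaipoo/ → umgemgitipaipoo.
Rule 2 (nasal place assimilation): no segment meets the environment; /umgemgitipaipoo/ is unchanged.
Rule 3 (high vowel syncope): /i/ is a high vowel flanked by voiceless consonants /t/ and /p/, so it deletes. /umgemgitipaipoo/ → umgemgitpaipoo.
Rule 4 (intervocalic voicing): /p/ is a voiceless stop between vowels /i/ and /o/, so it voices to [b]. /umgemgitpaipoo/ → umgemgitpaiboo.
Rule 5 (final vowel raising): /o/ is a mid vowel in word-final position, so it raises to [u]. /umgemgitpaiboo/ → umgemgitpaibou.

umgemgitpaibou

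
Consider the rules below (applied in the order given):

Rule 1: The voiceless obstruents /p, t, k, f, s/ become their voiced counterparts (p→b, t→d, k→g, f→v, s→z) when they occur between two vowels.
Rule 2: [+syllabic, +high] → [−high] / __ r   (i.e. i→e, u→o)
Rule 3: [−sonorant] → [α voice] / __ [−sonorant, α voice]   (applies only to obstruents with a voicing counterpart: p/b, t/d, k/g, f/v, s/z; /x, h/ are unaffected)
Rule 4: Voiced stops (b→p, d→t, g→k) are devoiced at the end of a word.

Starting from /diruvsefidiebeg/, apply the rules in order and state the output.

derufsevidiebek

Rule 1 (intervocalic voicing): /f/ is a voiceless obstruent between vowels /e/ and /i/, so it voices to [v]. /diruvsefidiebeg/ → diruvsevidiebeg.
Rule 2 (pre-rhotic lowering): /i/ is a high vowel immediately before /r/, so it lowers to [e]. /diruvsevidiebeg/ → deruvsevidiebeg.
Rule 3 (regressive voicing assimilation): /v/ precedes the voiceless obstruent /s/, so it devoices to [f] by assimilation. /deruvsevidiebeg/ → derufsevidiebeg.
Rule 4 (final devoicing): /g/ is a voiced stop in word-final position, so it devoices to [k]. /derufsevidiebeg/ → derufsevidiebek.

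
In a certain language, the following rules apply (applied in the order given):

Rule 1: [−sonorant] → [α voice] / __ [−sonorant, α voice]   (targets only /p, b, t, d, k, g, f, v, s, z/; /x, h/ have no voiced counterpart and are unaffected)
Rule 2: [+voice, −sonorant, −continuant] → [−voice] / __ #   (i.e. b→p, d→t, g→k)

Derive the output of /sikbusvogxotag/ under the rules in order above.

Rule 1 (regressive voicing assimilation): /k/ precedes the voiced obstruent /b/, so it voices to [g] by assimilation. /s/ precedes the voiced obstruent /v/, so it voices to [z] by assimilation. /g/ precedes the voiceless obstruent /x/, so it devoices to [k] by assimilation. /sikbusvogxotag/ → sigbuzvokxotag.
Rule 2 (final devoicing): /g/ is a voiced stop in word-final position, so it devoices to [k]. /sigbuzvokxotag/ → sigbuzvokxotak.

sigbuzvokxotak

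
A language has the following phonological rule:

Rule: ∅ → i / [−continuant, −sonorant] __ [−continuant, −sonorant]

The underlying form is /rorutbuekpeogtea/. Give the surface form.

rorutibuekipeogitea

/t/ and /b/ form a stop–stop cluster, so [i] is inserted between them.
/k/ and /p/ form a stop–stop cluster, so [i] is inserted between them.
/g/ and /t/ form a stop–stop cluster, so [i] is inserted between them.
Surface form: [rorutibuekipeogitea].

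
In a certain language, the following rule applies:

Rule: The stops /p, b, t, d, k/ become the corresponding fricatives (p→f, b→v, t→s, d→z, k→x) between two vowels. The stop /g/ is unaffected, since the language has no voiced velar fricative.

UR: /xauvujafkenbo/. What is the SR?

xauvujafkenbo

No segment of /xauvujafkenbo/ meets the structural description of the rule, so the form surfaces unchanged.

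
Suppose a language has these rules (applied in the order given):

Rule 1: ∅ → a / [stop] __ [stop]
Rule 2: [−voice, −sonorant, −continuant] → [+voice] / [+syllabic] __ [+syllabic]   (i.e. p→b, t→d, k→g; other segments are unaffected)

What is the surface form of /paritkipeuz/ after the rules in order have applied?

Rule 1 (stop-cluster a-epenthesis): /t/ and /k/ form a stop–stop cluster, so [a] is inserted between them. /paritkipeuz/ → paritakipeuz.
Rule 2 (intervocalic voicing): /t/ is a voiceless stop between vowels /i/ and /a/, so it voices to [d]. /k/ is a voiceless stop between vowels /a/ and /i/, so it voices to [g]. /p/ is a voiceless stop between vowels /i/ and /e/, so it voices to [b]. /paritakipeuz/ → paridagibeuz.

paridagibeuz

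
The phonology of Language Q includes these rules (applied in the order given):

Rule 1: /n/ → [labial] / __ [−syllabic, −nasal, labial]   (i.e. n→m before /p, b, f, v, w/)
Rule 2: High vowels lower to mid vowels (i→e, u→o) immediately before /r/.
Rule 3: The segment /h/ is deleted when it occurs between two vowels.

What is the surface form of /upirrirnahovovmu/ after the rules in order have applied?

Rule 1 (nasal place assimilation): no segment meets the environment; /upirrirnahovovmu/ is unchanged.
Rule 2 (pre-rhotic lowering): /i/ is a high vowel immediately before /r/, so it lowers to [e]. /i/ is a high vowel immediately before /r/, so it lowers to [e]. /upirrirnahovovmu/ → uperrernahovovmu.
Rule 3 (intervocalic h-deletion): /h/ occurs between vowels /a/ and /o/, so it deletes. /uperrernahovovmu/ → uperrernaovovmu.

uperrernaovovmu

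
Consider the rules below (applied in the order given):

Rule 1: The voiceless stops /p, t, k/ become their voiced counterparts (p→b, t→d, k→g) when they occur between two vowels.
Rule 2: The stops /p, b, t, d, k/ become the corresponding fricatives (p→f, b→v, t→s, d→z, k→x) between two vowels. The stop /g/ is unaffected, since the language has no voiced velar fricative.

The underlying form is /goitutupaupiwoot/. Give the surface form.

Rule 1 (intervocalic voicing): /t/ is a voiceless stop between vowels /i/ and /u/, so it voices to [d]. /t/ is a voiceless stop between vowels /u/ and /u/, so it voices to [d]. /p/ is a voiceless stop between vowels /u/ and /a/, so it voices to [b]. /p/ is a voiceless stop between vowels /u/ and /i/, so it voices to [b]. /goitutupaupiwoot/ → goidudubaubiwoot.
Rule 2 (intervocalic spirantization): /d/ is a stop between vowels /i/ and /u/, so it spirantizes to the fricative [z]. /d/ is a stop between vowels /u/ and /u/, so it spirantizes to the fricative [z]. /b/ is a stop between vowels /u/ and /a/, so it spirantizes to the fricative [v]. /b/ is a stop between vowels /u/ and /i/, so it spirantizes to the fricative [v]. /goidudubaubiwoot/ → goizuzuvauviwoot.

goizuzuvauviwoot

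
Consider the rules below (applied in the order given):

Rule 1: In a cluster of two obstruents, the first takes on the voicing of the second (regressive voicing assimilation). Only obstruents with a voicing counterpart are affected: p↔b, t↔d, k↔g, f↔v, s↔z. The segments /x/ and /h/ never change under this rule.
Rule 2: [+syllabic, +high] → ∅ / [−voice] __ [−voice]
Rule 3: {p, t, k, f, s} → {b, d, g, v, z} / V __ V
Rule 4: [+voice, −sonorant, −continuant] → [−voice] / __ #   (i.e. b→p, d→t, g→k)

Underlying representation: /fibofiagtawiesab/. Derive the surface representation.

Rule 1 (regressive voicing assimilation): /g/ precedes the voiceless obstruent /t/, so it devoices to [k] by assimilation. /fibofiagtawiesab/ → fibofiaktawiesab.
Rule 2 (high vowel syncope): no segment meets the environment; /fibofiaktawiesab/ is unchanged.
Rule 3 (intervocalic voicing): /f/ is a voiceless obstruent between vowels /o/ and /i/, so it voices to [v]. /s/ is a voiceless obstruent between vowels /e/ and /a/, so it voices to [z]. /fibofiaktawiesab/ → fiboviaktawiezab.
Rule 4 (final devoicing): /b/ is a voiced stop in word-final position, so it devoices to [p]. /fiboviaktawiezab/ → fiboviaktawiezap.

fiboviaktawiezap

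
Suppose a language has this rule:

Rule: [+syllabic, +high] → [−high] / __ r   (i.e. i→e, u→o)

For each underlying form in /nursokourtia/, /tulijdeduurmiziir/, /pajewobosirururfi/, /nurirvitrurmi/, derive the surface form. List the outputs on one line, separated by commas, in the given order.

/nursokourtia/: /u/ is a high vowel immediately before /r/, so it lowers to [o]. /u/ is a high vowel immediately before /r/, so it lowers to [o]. → [norsokoortia].
/tulijdeduurmiziir/: /u/ is a high vowel immediately before /r/, so it lowers to [o]. /i/ is a high vowel immediately before /r/, so it lowers to [e]. → [tulijdeduormizier].
/pajewobosirururfi/: /i/ is a high vowel immediately before /r/, so it lowers to [e]. /u/ is a high vowel immediately before /r/, so it lowers to [o]. /u/ is a high vowel immediately before /r/, so it lowers to [o]. → [pajewoboserororfi].
/nurirvitrurmi/: /u/ is a high vowel immediately before /r/, so it lowers to [o]. /i/ is a high vowel immediately before /r/, so it lowers to [e]. /u/ is a high vowel immediately before /r/, so it lowers to [o]. → [norervitrormi].

norsokoortia, tulijdeduormizier, pajewoboserororfi, norervitrormi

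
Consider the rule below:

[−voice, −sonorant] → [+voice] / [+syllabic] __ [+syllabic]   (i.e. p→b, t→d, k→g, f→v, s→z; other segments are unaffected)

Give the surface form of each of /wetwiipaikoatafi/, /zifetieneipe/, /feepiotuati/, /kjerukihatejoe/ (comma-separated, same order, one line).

/wetwiipaikoatafi/: /p/ is a voiceless obstruent between vowels /i/ and /a/, so it voices to [b]. /k/ is a voiceless obstruent between vowels /i/ and /o/, so it voices to [g]. /t/ is a voiceless obstruent between vowels /a/ and /a/, so it voices to [d]. /f/ is a voiceless obstruent between vowels /a/ and /i/, so it voices to [v]. → [wetwiibaigoadavi].
/zifetieneipe/: /f/ is a voiceless obstruent between vowels /i/ and /e/, so it voices to [v]. /t/ is a voiceless obstruent between vowels /e/ and /i/, so it voices to [d]. /p/ is a voiceless obstruent between vowels /i/ and /e/, so it voices to [b]. → [zivedieneibe].
/feepiotuati/: /p/ is a voiceless obstruent between vowels /e/ and /i/, so it voices to [b]. /t/ is a voiceless obstruent between vowels /o/ and /u/, so it voices to [d]. /t/ is a voiceless obstruent between vowels /a/ and /i/, so it voices to [d]. → [feebioduadi].
/kjerukihatejoe/: /k/ is a voiceless obstruent between vowels /u/ and /i/, so it voices to [g]. /t/ is a voiceless obstruent between vowels /a/ and /e/, so it voices to [d]. → [kjerugihadejoe].

wetwiibaigoadavi, zivedieneibe, feebioduadi, kjerugihadejoe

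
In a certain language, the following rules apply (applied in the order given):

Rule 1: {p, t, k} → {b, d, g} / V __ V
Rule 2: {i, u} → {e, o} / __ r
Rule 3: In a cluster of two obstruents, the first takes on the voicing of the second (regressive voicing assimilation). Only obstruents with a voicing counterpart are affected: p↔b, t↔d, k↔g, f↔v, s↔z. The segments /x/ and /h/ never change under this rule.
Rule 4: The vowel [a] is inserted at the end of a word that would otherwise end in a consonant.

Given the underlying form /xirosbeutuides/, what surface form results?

Rule 1 (intervocalic voicing): /t/ is a voiceless stop between vowels /u/ and /u/, so it voices to [d]. /xirosbeutuides/ → xirosbeuduides.
Rule 2 (pre-rhotic lowering): /i/ is a high vowel immediately before /r/, so it lowers to [e]. /xirosbeuduides/ → xerosbeuduides.
Rule 3 (regressive voicing assimilation): /s/ precedes the voiced obstruent /b/, so it voices to [z] by assimilation. /xerosbeuduides/ → xerozbeuduides.
Rule 4 (final a-epenthesis): the form ends in the consonant /s/, so [a] is inserted word-finally. /xerozbeuduides/ → xerozbeuduidesa.

xerozbeuduidesa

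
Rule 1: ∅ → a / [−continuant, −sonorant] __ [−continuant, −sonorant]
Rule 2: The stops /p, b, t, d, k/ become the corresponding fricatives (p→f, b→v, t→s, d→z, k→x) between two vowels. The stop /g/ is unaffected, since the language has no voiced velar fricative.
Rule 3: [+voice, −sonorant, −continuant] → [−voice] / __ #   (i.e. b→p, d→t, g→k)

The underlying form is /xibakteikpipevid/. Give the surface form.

xivaxaseixafifevit

Rule 1 (stop-cluster a-epenthesis): /k/ and /t/ form a stop–stop cluster, so [a] is inserted between them. /k/ and /p/ form a stop–stop cluster, so [a] is inserted between them. /xibakteikpipevid/ → xibakateikapipevid.
Rule 2 (intervocalic spirantization): /b/ is a stop between vowels /i/ and /a/, so it spirantizes to the fricative [v]. /k/ is a stop between vowels /a/ and /a/, so it spirantizes to the fricative [x]. /t/ is a stop between vowels /a/ and /e/, so it spirantizes to the fricative [s]. /k/ is a stop between vowels /i/ and /a/, so it spirantizes to the fricative [x]. /p/ is a stop between vowels /a/ and /i/, so it spirantizes to the fricative [f]. /p/ is a stop between vowels /i/ and /e/, so it spirantizes to the fricative [f]. /xibakateikapipevid/ → xivaxaseixafifevid.
Rule 3 (final devoicing): /d/ is a voiced stop in word-final position, so it devoices to [t]. /xivaxaseixafifevid/ → xivaxaseixafifevit.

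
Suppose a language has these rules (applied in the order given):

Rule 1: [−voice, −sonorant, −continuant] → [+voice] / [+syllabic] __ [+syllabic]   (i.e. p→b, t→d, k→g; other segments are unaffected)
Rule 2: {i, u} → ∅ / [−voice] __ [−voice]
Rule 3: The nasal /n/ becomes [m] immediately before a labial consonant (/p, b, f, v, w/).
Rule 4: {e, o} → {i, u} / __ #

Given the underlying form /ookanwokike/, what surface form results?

Rule 1 (intervocalic voicing): /k/ is a voiceless stop between vowels /o/ and /a/, so it voices to [g]. /k/ is a voiceless stop between vowels /o/ and /i/, so it voices to [g]. /k/ is a voiceless stop between vowels /i/ and /e/, so it voices to [g]. /ookanwokike/ → ooganwogige.
Rule 2 (high vowel syncope): no segment meets the environment; /ooganwogige/ is unchanged.
Rule 3 (nasal place assimilation): /n/ precedes the labial consonant /w/, so it assimilates in place to [m]. /ooganwogige/ → oogamwogige.
Rule 4 (final vowel raising): /e/ is a mid vowel in word-final position, so it raises to [i]. /oogamwogige/ → oogamwogigi.

oogamwogigi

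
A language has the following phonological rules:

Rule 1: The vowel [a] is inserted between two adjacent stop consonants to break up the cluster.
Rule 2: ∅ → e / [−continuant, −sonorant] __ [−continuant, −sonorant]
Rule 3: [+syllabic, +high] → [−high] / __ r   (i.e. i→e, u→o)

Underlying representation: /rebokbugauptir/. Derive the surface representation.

Rule 1 (stop-cluster a-epenthesis): /k/ and /b/ form a stop–stop cluster, so [a] is inserted between them. /p/ and /t/ form a stop–stop cluster, so [a] is inserted between them. /rebokbugauptir/ → rebokabugaupatir.
Rule 2 (stop-cluster e-epenthesis): no segment meets the environment; /rebokabugaupatir/ is unchanged.
Rule 3 (pre-rhotic lowering): /i/ is a high vowel immediately before /r/, so it lowers to [e]. /rebokabugaupatir/ → rebokabugaupater.

rebokabugaupater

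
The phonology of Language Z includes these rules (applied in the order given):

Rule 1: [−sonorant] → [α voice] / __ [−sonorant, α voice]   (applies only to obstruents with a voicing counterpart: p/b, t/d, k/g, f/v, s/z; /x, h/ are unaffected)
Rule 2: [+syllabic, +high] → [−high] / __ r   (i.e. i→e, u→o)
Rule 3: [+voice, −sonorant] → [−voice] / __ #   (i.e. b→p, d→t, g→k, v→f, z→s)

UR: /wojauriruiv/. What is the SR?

wojaoreruif

Rule 1 (regressive voicing assimilation): no segment meets the environment; /wojauriruiv/ is unchanged.
Rule 2 (pre-rhotic lowering): /u/ is a high vowel immediately before /r/, so it lowers to [o]. /i/ is a high vowel immediately before /r/, so it lowers to [e]. /wojauriruiv/ → wojaoreruiv.
Rule 3 (final devoicing): /v/ is a voiced obstruent in word-final position, so it devoices to [f]. /wojaoreruiv/ → wojaoreruif.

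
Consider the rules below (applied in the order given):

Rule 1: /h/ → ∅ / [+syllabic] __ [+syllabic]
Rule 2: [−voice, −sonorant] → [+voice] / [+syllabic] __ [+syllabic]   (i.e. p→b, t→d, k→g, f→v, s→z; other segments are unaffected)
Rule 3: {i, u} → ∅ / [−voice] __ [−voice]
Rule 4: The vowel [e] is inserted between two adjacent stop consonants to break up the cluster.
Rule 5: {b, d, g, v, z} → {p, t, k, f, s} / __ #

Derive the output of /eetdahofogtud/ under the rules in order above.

eetedaovogetut

Rule 1 (intervocalic h-deletion): /h/ occurs between vowels /a/ and /o/, so it deletes. /eetdahofogtud/ → eetdaofogtud.
Rule 2 (intervocalic voicing): /f/ is a voiceless obstruent between vowels /o/ and /o/, so it voices to [v]. /eetdaofogtud/ → eetdaovogtud.
Rule 3 (high vowel syncope): no segment meets the environment; /eetdaovogtud/ is unchanged.
Rule 4 (stop-cluster e-epenthesis): /t/ and /d/ form a stop–stop cluster, so [e] is inserted between them. /g/ and /t/ form a stop–stop cluster, so [e] is inserted between them. /eetdaovogtud/ → eetedaovogetud.
Rule 5 (final devoicing): /d/ is a voiced obstruent in word-final position, so it devoices to [t]. /eetedaovogetud/ → eetedaovogetut.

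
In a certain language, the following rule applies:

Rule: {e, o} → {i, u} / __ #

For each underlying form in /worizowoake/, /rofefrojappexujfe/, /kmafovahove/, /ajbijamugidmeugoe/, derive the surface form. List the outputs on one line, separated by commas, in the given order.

/worizowoake/: /e/ is a mid vowel in word-final position, so it raises to [i]. → [worizowoaki].
/rofefrojappexujfe/: /e/ is a mid vowel in word-final position, so it raises to [i]. → [rofefrojappexujfi].
/kmafovahove/: /e/ is a mid vowel in word-final position, so it raises to [i]. → [kmafovahovi].
/ajbijamugidmeugoe/: /e/ is a mid vowel in word-final position, so it raises to [i]. → [ajbijamugidmeugoi].

worizowoaki, rofefrojappexujfi, kmafovahovi, ajbijamugidmeugoi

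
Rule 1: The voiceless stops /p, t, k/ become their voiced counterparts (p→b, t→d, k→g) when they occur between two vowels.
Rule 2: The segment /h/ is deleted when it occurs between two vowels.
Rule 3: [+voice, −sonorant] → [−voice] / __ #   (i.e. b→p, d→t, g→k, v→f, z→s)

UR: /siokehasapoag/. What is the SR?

Rule 1 (intervocalic voicing): /k/ is a voiceless stop between vowels /o/ and /e/, so it voices to [g]. /p/ is a voiceless stop between vowels /a/ and /o/, so it voices to [b]. /siokehasapoag/ → siogehasaboag.
Rule 2 (intervocalic h-deletion): /h/ occurs between vowels /e/ and /a/, so it deletes. /siogehasaboag/ → siogeasaboag.
Rule 3 (final devoicing): /g/ is a voiced obstruent in word-final position, so it devoices to [k]. /siogeasaboag/ → siogeasaboak.

siogeasaboak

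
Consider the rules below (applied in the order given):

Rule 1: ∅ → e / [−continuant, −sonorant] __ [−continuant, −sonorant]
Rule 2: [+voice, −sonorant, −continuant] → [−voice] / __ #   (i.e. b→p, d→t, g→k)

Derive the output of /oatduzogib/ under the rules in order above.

Rule 1 (stop-cluster e-epenthesis): /t/ and /d/ form a stop–stop cluster, so [e] is inserted between them. /oatduzogib/ → oateduzogib.
Rule 2 (final devoicing): /b/ is a voiced stop in word-final position, so it devoices to [p]. /oateduzogib/ → oateduzogip.

oateduzogip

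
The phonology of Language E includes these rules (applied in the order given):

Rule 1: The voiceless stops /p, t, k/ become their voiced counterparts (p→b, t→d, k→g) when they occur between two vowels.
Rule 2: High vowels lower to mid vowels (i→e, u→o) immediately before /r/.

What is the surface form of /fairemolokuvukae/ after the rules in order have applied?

faeremologuvugae

Rule 1 (intervocalic voicing): /k/ is a voiceless stop between vowels /o/ and /u/, so it voices to [g]. /k/ is a voiceless stop between vowels /u/ and /a/, so it voices to [g]. /fairemolokuvukae/ → fairemologuvugae.
Rule 2 (pre-rhotic lowering): /i/ is a high vowel immediately before /r/, so it lowers to [e]. /fairemologuvugae/ → faeremologuvugae.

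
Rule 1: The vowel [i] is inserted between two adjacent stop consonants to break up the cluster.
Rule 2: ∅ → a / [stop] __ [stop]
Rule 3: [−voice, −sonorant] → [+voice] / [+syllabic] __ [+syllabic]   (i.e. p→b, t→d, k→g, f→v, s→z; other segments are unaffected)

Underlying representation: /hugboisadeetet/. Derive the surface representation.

hugiboizadeedet

Rule 1 (stop-cluster i-epenthesis): /g/ and /b/ form a stop–stop cluster, so [i] is inserted between them. /hugboisadeetet/ → hugiboisadeetet.
Rule 2 (stop-cluster a-epenthesis): no segment meets the environment; /hugiboisadeetet/ is unchanged.
Rule 3 (intervocalic voicing): /s/ is a voiceless obstruent between vowels /i/ and /a/, so it voices to [z]. /t/ is a voiceless obstruent between vowels /e/ and /e/, so it voices to [d]. /hugiboisadeetet/ → hugiboizadeedet.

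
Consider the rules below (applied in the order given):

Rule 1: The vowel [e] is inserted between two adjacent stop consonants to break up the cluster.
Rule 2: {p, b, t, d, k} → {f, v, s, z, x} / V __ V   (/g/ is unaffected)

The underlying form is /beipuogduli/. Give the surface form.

beifuogezuli

Rule 1 (stop-cluster e-epenthesis): /g/ and /d/ form a stop–stop cluster, so [e] is inserted between them. /beipuogduli/ → beipuogeduli.
Rule 2 (intervocalic spirantization): /p/ is a stop between vowels /i/ and /u/, so it spirantizes to the fricative [f]. /d/ is a stop between vowels /e/ and /u/, so it spirantizes to the fricative [z]. /beipuogeduli/ → beifuogezuli.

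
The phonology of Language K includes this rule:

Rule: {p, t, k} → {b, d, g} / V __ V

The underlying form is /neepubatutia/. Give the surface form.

/p/ is a voiceless stop between vowels /e/ and /u/, so it voices to [b].
/t/ is a voiceless stop between vowels /a/ and /u/, so it voices to [d].
/t/ is a voiceless stop between vowels /u/ and /i/, so it voices to [d].
Surface form: [neebubadudia].

neebubadudia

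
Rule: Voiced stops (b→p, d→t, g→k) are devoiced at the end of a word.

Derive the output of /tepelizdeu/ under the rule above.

No segment of /tepelizdeu/ meets the structural description of the rule, so the form surfaces unchanged.

tepelizdeu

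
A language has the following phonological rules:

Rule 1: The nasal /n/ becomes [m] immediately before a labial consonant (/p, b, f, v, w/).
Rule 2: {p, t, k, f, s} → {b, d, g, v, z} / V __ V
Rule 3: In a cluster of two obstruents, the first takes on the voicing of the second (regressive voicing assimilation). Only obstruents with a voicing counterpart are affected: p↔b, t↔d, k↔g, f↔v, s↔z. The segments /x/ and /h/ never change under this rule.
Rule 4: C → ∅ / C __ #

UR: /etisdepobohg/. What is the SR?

Rule 1 (nasal place assimilation): no segment meets the environment; /etisdepobohg/ is unchanged.
Rule 2 (intervocalic voicing): /t/ is a voiceless obstruent between vowels /e/ and /i/, so it voices to [d]. /p/ is a voiceless obstruent between vowels /e/ and /o/, so it voices to [b]. /etisdepobohg/ → edisdebobohg.
Rule 3 (regressive voicing assimilation): /s/ precedes the voiced obstruent /d/, so it voices to [z] by assimilation. /edisdebobohg/ → edizdebobohg.
Rule 4 (final cluster simplification): /g/ is the second consonant of a word-final cluster /hg/, so it deletes. /edizdebobohg/ → edizdeboboh.

edizdeboboh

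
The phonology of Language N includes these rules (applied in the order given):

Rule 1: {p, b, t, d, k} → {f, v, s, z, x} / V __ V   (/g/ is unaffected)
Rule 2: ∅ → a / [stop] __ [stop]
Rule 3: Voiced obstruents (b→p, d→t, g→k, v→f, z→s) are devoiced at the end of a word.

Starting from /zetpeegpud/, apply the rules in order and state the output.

zetapeegaput

Rule 1 (intervocalic spirantization): no segment meets the environment; /zetpeegpud/ is unchanged.
Rule 2 (stop-cluster a-epenthesis): /t/ and /p/ form a stop–stop cluster, so [a] is inserted between them. /g/ and /p/ form a stop–stop cluster, so [a] is inserted between them. /zetpeegpud/ → zetapeegapud.
Rule 3 (final devoicing): /d/ is a voiced obstruent in word-final position, so it devoices to [t]. /zetapeegapud/ → zetapeegaput.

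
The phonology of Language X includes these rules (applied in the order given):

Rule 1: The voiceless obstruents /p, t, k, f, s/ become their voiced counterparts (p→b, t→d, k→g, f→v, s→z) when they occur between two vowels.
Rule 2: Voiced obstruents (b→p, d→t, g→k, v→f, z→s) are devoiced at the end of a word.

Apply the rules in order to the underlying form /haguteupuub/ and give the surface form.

Rule 1 (intervocalic voicing): /t/ is a voiceless obstruent between vowels /u/ and /e/, so it voices to [d]. /p/ is a voiceless obstruent between vowels /u/ and /u/, so it voices to [b]. /haguteupuub/ → hagudeubuub.
Rule 2 (final devoicing): /b/ is a voiced obstruent in word-final position, so it devoices to [p]. /hagudeubuub/ → hagudeubuup.

hagudeubuup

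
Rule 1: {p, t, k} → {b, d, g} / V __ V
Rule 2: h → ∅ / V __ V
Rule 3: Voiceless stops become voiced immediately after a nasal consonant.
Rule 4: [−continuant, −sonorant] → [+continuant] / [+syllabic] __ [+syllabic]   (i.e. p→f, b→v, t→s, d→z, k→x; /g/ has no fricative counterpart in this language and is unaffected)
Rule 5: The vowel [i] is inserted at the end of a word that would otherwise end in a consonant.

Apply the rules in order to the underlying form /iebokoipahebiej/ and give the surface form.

ievogoivaevieji

Rule 1 (intervocalic voicing): /k/ is a voiceless stop between vowels /o/ and /o/, so it voices to [g]. /p/ is a voiceless stop between vowels /i/ and /a/, so it voices to [b]. /iebokoipahebiej/ → iebogoibahebiej.
Rule 2 (intervocalic h-deletion): /h/ occurs between vowels /a/ and /e/, so it deletes. /iebogoibahebiej/ → iebogoibaebiej.
Rule 3 (post-nasal voicing): no segment meets the environment; /iebogoibaebiej/ is unchanged.
Rule 4 (intervocalic spirantization): /b/ is a stop between vowels /e/ and /o/, so it spirantizes to the fricative [v]. /b/ is a stop between vowels /i/ and /a/, so it spirantizes to the fricative [v]. /b/ is a stop between vowels /e/ and /i/, so it spirantizes to the fricative [v]. /iebogoibaebiej/ → ievogoivaeviej.
Rule 5 (final i-epenthesis): the form ends in the consonant /j/, so [i] is inserted word-finally. /ievogoivaeviej/ → ievogoivaevieji.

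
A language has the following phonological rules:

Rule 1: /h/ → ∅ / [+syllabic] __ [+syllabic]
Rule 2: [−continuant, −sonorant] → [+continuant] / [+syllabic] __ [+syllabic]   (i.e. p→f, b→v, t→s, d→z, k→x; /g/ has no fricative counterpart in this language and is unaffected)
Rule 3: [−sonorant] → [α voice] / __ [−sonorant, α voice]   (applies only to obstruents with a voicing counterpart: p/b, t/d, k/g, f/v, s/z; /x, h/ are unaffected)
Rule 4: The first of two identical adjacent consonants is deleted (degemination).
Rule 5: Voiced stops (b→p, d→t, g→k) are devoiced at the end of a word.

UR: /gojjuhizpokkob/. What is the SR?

gojuispokop

Rule 1 (intervocalic h-deletion): /h/ occurs between vowels /u/ and /i/, so it deletes. /gojjuhizpokkob/ → gojjuizpokkob.
Rule 2 (intervocalic spirantization): no segment meets the environment; /gojjuizpokkob/ is unchanged.
Rule 3 (regressive voicing assimilation): /z/ precedes the voiceless obstruent /p/, so it devoices to [s] by assimilation. /gojjuizpokkob/ → gojjuispokkob.
Rule 4 (degemination): /jj/ is a geminate; the first /j/ deletes. /kk/ is a geminate; the first /k/ deletes. /gojjuispokkob/ → gojuispokob.
Rule 5 (final devoicing): /b/ is a voiced stop in word-final position, so it devoices to [p]. /gojuispokob/ → gojuispokop.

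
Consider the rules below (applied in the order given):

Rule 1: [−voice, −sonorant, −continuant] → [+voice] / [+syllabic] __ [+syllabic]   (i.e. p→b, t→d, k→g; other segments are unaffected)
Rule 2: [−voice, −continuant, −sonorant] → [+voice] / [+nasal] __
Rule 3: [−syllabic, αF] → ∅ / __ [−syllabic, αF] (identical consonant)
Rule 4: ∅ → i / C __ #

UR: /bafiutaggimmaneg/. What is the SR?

Rule 1 (intervocalic voicing): /t/ is a voiceless stop between vowels /u/ and /a/, so it voices to [d]. /bafiutaggimmaneg/ → bafiudaggimmaneg.
Rule 2 (post-nasal voicing): no segment meets the environment; /bafiudaggimmaneg/ is unchanged.
Rule 3 (degemination): /gg/ is a geminate; the first /g/ deletes. /mm/ is a geminate; the first /m/ deletes. /bafiudaggimmaneg/ → bafiudagimaneg.
Rule 4 (final i-epenthesis): the form ends in the consonant /g/, so [i] is inserted word-finally. /bafiudagimaneg/ → bafiudagimanegi.

bafiudagimanegi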